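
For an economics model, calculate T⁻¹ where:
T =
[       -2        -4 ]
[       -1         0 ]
det(T) = -4
T⁻¹ =
[        0        -1 ]
[     -1/4       1/2 ]

For a 2×2 matrix T = [[a, b], [c, d]] with det(T) ≠ 0, T⁻¹ = (1/det(T)) * [[d, -b], [-c, a]].
det(T) = (-2)*(0) - (-4)*(-1) = 0 - 4 = -4.
T⁻¹ = (1/-4) * [[0, 4], [1, -2]].
Dividing each entry by -4 and reducing:
T⁻¹ =
[        0        -1 ]
[     -1/4       1/2 ]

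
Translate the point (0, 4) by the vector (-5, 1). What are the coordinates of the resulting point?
(-5, 5)

Translation by (-5, 1):
x' = 0 + -5 = -5
y' = 4 + 1 = 5
Homogeneous matrix: [[1, 0, -5], [0, 1, 1], [0, 0, 1]]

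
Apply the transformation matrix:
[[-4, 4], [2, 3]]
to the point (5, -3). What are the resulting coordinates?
(-32, 1)

Matrix multiplication:
[[-4, 4], [2, 3]] × [5, -3]ᵀ
= [-4×5 + 4×-3, 2×5 + 3×-3]ᵀ
= [-32.0000, 1.0000]ᵀ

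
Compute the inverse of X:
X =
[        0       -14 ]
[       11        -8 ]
det(X) = 154
X⁻¹ =
[    -4/77      1/11 ]
[    -1/14         0 ]

For a 2×2 matrix X = [[a, b], [c, d]] with det(X) ≠ 0, X⁻¹ = (1/det(X)) * [[d, -b], [-c, a]].
det(X) = (0)*(-8) - (-14)*(11) = 0 + 154 = 154.
X⁻¹ = (1/154) * [[-8, 14], [-11, 0]].
Dividing each entry by 154 and reducing:
X⁻¹ =
[    -4/77      1/11 ]
[    -1/14         0 ]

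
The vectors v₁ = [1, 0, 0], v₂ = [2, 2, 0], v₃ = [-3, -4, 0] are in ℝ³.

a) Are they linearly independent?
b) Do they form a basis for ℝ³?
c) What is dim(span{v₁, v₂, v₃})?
Not independent, not a basis, dim(span) = 2

Check whether v₃ can be written as a linear combination of v₁ and v₂.
v₃ = (1)·v₁ + (-2)·v₂ = [-3, -4, 0], so the three vectors are linearly dependent.
Thus they do not form a basis for ℝ³, and dim(span{v₁, v₂, v₃}) = 2 (spanned by v₁ and v₂).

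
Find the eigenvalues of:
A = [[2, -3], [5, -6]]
λ = -3, -1

Solve det(A - λI) = 0. For a 2×2 matrix this is λ² - (trace)λ + det = 0.
trace(A) = 2 - 6 = -4.
det(A) = (2)*(-6) - (-3)*(5) = -12 + 15 = 3.
Characteristic equation: λ² - (-4)λ + (3) = 0.
Discriminant: (-4)² - 4*(3) = 16 - 12 = 4.
Roots: λ = (-4 ± √4) / 2 = -3, -1.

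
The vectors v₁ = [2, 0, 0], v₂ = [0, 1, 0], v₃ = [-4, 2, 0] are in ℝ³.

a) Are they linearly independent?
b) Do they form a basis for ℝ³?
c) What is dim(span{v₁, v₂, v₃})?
Not independent, not a basis, dim(span) = 2

Check whether v₃ can be written as a linear combination of v₁ and v₂.
v₃ = (-2)·v₁ + (2)·v₂ = [-4, 2, 0], so the three vectors are linearly dependent.
Thus they do not form a basis for ℝ³, and dim(span{v₁, v₂, v₃}) = 2 (spanned by v₁ and v₂).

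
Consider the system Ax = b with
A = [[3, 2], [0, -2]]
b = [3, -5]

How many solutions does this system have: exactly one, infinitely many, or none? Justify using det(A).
Exactly one solution

Compute det(A) = (3)*(-2) - (2)*(0) = -6.
Because det(A) ≠ 0, A is invertible and Ax = b has a unique solution for every b (here x = A⁻¹ b).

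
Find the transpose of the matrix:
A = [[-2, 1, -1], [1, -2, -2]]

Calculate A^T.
[[-2, 1], [1, -2], [-1, -2]]

The transpose sends entry (i,j) to (j,i); rows become columns.
Row 0 of A: [-2, 1, -1] -> column 0 of A^T.
Row 1 of A: [1, -2, -2] -> column 1 of A^T.
A^T = [[-2, 1], [1, -2], [-1, -2]]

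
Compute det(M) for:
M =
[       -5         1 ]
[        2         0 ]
det(M) = -2

For a 2×2 matrix [[a, b], [c, d]], det = a*d - b*c.
det(M) = (-5)*(0) - (1)*(2) = 0 - 2 = -2.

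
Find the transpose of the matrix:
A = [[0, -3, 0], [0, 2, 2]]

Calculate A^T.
[[0, 0], [-3, 2], [0, 2]]

The transpose sends entry (i,j) to (j,i); rows become columns.
Row 0 of A: [0, -3, 0] -> column 0 of A^T.
Row 1 of A: [0, 2, 2] -> column 1 of A^T.
A^T = [[0, 0], [-3, 2], [0, 2]]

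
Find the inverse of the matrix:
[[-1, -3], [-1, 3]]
[[-1/2, -1/2], [-1/6, 1/6]]

For [[a,b],[c,d]], inverse = (1/det)·[[d,-b],[-c,a]]
det = -1·3 - -3·-1 = -6
Inverse = (1/-6)·[[3, 3], [1, -1]]
        = [[-1/2, -1/2], [-1/6, 1/6]]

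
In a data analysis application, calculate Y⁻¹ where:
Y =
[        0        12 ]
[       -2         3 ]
det(Y) = 24
Y⁻¹ =
[      1/8      -1/2 ]
[     1/12         0 ]

For a 2×2 matrix Y = [[a, b], [c, d]] with det(Y) ≠ 0, Y⁻¹ = (1/det(Y)) * [[d, -b], [-c, a]].
det(Y) = (0)*(3) - (12)*(-2) = 0 + 24 = 24.
Y⁻¹ = (1/24) * [[3, -12], [2, 0]].
Dividing each entry by 24 and reducing:
Y⁻¹ =
[      1/8      -1/2 ]
[     1/12         0 ]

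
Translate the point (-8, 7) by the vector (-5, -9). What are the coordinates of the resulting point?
(-13, -2)

Translation by (-5, -9):
x' = -8 + -5 = -13
y' = 7 + -9 = -2
Homogeneous matrix: [[1, 0, -5], [0, 1, -9], [0, 0, 1]]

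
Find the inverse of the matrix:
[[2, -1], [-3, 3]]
[[1, 1/3], [1, 2/3]]

For [[a,b],[c,d]], inverse = (1/det)·[[d,-b],[-c,a]]
det = 2·3 - -1·-3 = 3
Inverse = (1/3)·[[3, 1], [3, 2]]
        = [[1, 1/3], [1, 2/3]]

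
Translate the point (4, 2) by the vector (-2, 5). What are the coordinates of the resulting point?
(2, 7)

Translation by (-2, 5):
x' = 4 + -2 = 2
y' = 2 + 5 = 7
Homogeneous matrix: [[1, 0, -2], [0, 1, 5], [0, 0, 1]]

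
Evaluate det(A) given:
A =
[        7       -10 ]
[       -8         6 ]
det(A) = -38

For a 2×2 matrix [[a, b], [c, d]], det = a*d - b*c.
det(A) = (7)*(6) - (-10)*(-8) = 42 - 80 = -38.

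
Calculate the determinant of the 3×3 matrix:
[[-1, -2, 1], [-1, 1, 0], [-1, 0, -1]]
4

Expansion along first row:
det = -1·det([[1,0],[0,-1]]) - -2·det([[-1,0],[-1,-1]]) + 1·det([[-1,1],[-1,0]])
    = -1·(1·-1 - 0·0) - -2·(-1·-1 - 0·-1) + 1·(-1·0 - 1·-1)
    = -1·-1 - -2·1 + 1·1
    = 1 + 2 + 1 = 4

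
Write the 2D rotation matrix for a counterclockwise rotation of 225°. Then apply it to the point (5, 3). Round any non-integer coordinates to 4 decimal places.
R = [[-√2/2, √2/2], [-√2/2, -√2/2]]; R·(5, 3) = (-1.4142, -5.6569)

Rotation matrix formula: R(θ) = [[cos θ, -sin θ], [sin θ, cos θ]]
For θ = 225°:
cos(225°) = -√2/2
sin(225°) = -√2/2
R = [[-√2/2, √2/2], [-√2/2, -√2/2]]
Apply to (5, 3): [-√2/2·5 + (√2/2)·3, -√2/2·5 + -√2/2·3] = (-1.4142, -5.6569)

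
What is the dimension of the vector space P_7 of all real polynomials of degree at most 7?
Dimension = 8

A polynomial of degree at most 7 can be written as a₀ + a₁x + a₂x² + … + a_7x^7, with 8 free coefficients a₀, …, a_7.
The set {1, x, x², …, x^7} is a basis: it spans P_7 (every such polynomial is a linear combination of these) and is linearly independent (a polynomial is zero iff all its coefficients are zero).
Therefore dim(P_7) = 7 + 1 = 8.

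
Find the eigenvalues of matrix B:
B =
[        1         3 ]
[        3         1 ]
λ = -2, 4

Solve det(B - λI) = 0. For a 2×2 matrix the characteristic equation is λ² - (trace)λ + det = 0.
trace(B) = a + d = 1 + 1 = 2.
det(B) = a*d - b*c = (1)*(1) - (3)*(3) = 1 - 9 = -8.
Characteristic equation: λ² - (2)λ + (-8) = 0.
Discriminant = (2)² - 4*(-8) = 4 + 32 = 36.
λ = (2 ± √36) / 2 = (2 ± 6) / 2 = -2, 4.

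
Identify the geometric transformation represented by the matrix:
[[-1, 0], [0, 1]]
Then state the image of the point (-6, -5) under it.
reflection across the y-axis; image of (-6, -5) is (6, -5)

This is a symmetric orthogonal matrix with determinant -1, which characterizes a reflection in ℝ².
The matrix [[-1, 0], [0, 1]] represents: reflection across the y-axis.
Applying it to (-6, -5): [-1·-6 + 0·-5, 0·-6 + 1·-5] = (6, -5).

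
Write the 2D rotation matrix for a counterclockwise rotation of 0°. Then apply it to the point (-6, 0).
R = [[1, 0], [0, 1]]; R·(-6, 0) = (-6, 0)

Rotation matrix formula: R(θ) = [[cos θ, -sin θ], [sin θ, cos θ]]
For θ = 0°:
cos(0°) = 1
sin(0°) = 0
R = [[1, 0], [0, 1]]
Apply to (-6, 0): [1·-6 + (0)·0, 0·-6 + 1·0] = (-6, 0)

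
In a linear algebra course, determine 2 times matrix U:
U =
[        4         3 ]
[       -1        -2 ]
2U =
[        8         6 ]
[       -2        -4 ]

Scalar multiplication is elementwise: (2U)[i][j] = 2 * U[i][j].
  (2U)[0][0] = 2 * (4) = 8
  (2U)[0][1] = 2 * (3) = 6
  (2U)[1][0] = 2 * (-1) = -2
  (2U)[1][1] = 2 * (-2) = -4
2U =
[        8         6 ]
[       -2        -4 ]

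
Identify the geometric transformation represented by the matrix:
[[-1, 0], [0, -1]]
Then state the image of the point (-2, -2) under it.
rotation by 180° (or reflection through origin); image of (-2, -2) is (2, 2)

This matches the form [[cos θ, -sin θ], [sin θ, cos θ]] of a rotation matrix; reading off cos θ and sin θ gives the angle.
The matrix [[-1, 0], [0, -1]] represents: rotation by 180° (or reflection through origin).
Applying it to (-2, -2): [-1·-2 + 0·-2, 0·-2 + -1·-2] = (2, 2).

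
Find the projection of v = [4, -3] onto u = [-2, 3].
[34/13, -51/13]

The projection of v onto u is proj_u(v) = ((v·u) / (u·u)) · u.
v·u = (4)*(-2) + (-3)*(3) = -17.
u·u = (-2)*(-2) + (3)*(3) = 13.
coefficient = -17 / 13 = -17/13.
proj_u(v) = -17/13 · [-2, 3] = [34/13, -51/13].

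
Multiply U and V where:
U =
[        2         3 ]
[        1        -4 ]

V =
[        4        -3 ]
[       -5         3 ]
UV =
[       -7         3 ]
[       24       -15 ]

Matrix multiplication: (UV)[i][j] = sum over k of U[i][k] * V[k][j].
  (UV)[0][0] = (2)*(4) + (3)*(-5) = -7
  (UV)[0][1] = (2)*(-3) + (3)*(3) = 3
  (UV)[1][0] = (1)*(4) + (-4)*(-5) = 24
  (UV)[1][1] = (1)*(-3) + (-4)*(3) = -15
UV =
[       -7         3 ]
[       24       -15 ]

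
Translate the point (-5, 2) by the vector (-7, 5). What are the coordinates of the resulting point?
(-12, 7)

Translation by (-7, 5):
x' = -5 + -7 = -12
y' = 2 + 5 = 7
Homogeneous matrix: [[1, 0, -7], [0, 1, 5], [0, 0, 1]]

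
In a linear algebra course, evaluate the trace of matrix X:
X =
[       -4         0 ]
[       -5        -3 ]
tr(X) = -4 - 3 = -7

The trace of a square matrix is the sum of its diagonal entries.
Diagonal entries of X: X[0][0] = -4, X[1][1] = -3.
tr(X) = -4 - 3 = -7.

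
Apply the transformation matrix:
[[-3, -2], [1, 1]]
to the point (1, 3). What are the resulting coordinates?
(-9, 4)

Matrix multiplication:
[[-3, -2], [1, 1]] × [1, 3]ᵀ
= [-3×1 + -2×3, 1×1 + 1×3]ᵀ
= [-9.0000, 4.0000]ᵀ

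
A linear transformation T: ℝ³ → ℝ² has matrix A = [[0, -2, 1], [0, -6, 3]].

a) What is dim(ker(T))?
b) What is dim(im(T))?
dim(ker) = 2, dim(im) = 1

Observe that row 2 = 3 × row 1 (so the rows are linearly dependent).
Thus rank(A) = 1 (only one linearly independent row).
dim(im(T)) = rank(A) = 1.
By the rank-nullity theorem applied to T: ℝ³ → ℝ², rank(A) + nullity(A) = 3 (the domain dimension), so dim(ker(T)) = 3 - 1 = 2.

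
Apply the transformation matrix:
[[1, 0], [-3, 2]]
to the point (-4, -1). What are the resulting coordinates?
(-4, 10)

Matrix multiplication:
[[1, 0], [-3, 2]] × [-4, -1]ᵀ
= [1×-4 + 0×-1, -3×-4 + 2×-1]ᵀ
= [-4.0000, 10.0000]ᵀ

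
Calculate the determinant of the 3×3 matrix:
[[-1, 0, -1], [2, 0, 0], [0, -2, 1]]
4

Expansion along first row:
det = -1·det([[0,0],[-2,1]]) - 0·det([[2,0],[0,1]]) + -1·det([[2,0],[0,-2]])
    = -1·(0·1 - 0·-2) - 0·(2·1 - 0·0) + -1·(2·-2 - 0·0)
    = -1·0 - 0·2 + -1·-4
    = 0 + 0 + 4 = 4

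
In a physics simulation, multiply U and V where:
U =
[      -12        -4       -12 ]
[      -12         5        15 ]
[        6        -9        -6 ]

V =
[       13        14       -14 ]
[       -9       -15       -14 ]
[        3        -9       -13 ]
UV =
[     -156         0       380 ]
[     -156      -378       -97 ]
[      141       273       120 ]

Matrix multiplication: (UV)[i][j] = sum over k of U[i][k] * V[k][j].
  (UV)[0][0] = (-12)*(13) + (-4)*(-9) + (-12)*(3) = -156
  (UV)[0][1] = (-12)*(14) + (-4)*(-15) + (-12)*(-9) = 0
  (UV)[0][2] = (-12)*(-14) + (-4)*(-14) + (-12)*(-13) = 380
  (UV)[1][0] = (-12)*(13) + (5)*(-9) + (15)*(3) = -156
  (UV)[1][1] = (-12)*(14) + (5)*(-15) + (15)*(-9) = -378
  (UV)[1][2] = (-12)*(-14) + (5)*(-14) + (15)*(-13) = -97
  (UV)[2][0] = (6)*(13) + (-9)*(-9) + (-6)*(3) = 141
  (UV)[2][1] = (6)*(14) + (-9)*(-15) + (-6)*(-9) = 273
  (UV)[2][2] = (6)*(-14) + (-9)*(-14) + (-6)*(-13) = 120
UV =
[     -156         0       380 ]
[     -156      -378       -97 ]
[      141       273       120 ]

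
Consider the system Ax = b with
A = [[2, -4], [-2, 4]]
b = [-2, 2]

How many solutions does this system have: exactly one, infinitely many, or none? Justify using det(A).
Infinitely many solutions

det(A) = (2)*(4) - (-4)*(-2) = 0, so A is singular (column 2 is -2 times column 1).
b = [-2, 2] = -1 * column 1 of A, so b lies in the column space of A.
A singular matrix whose right-hand side is in its column space gives a 1-parameter family of solutions — infinitely many.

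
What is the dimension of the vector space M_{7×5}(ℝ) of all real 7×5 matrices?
Dimension = 35

A real 7×5 matrix is determined by its 7·5 = 35 independent entries.
A standard basis is {E_ij : 1 ≤ i ≤ 7, 1 ≤ j ≤ 5}, where E_ij has a 1 in position (i, j) and 0 elsewhere — there are 35 such matrices, and they are linearly independent and span M_{7×5}(ℝ).
Therefore dim(M_{7×5}(ℝ)) = 35.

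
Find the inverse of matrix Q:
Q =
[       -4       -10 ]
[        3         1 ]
det(Q) = 26
Q⁻¹ =
[     1/26      5/13 ]
[    -3/26     -2/13 ]

For a 2×2 matrix Q = [[a, b], [c, d]] with det(Q) ≠ 0, Q⁻¹ = (1/det(Q)) * [[d, -b], [-c, a]].
det(Q) = (-4)*(1) - (-10)*(3) = -4 + 30 = 26.
Q⁻¹ = (1/26) * [[1, 10], [-3, -4]].
Dividing each entry by 26 and reducing:
Q⁻¹ =
[     1/26      5/13 ]
[    -3/26     -2/13 ]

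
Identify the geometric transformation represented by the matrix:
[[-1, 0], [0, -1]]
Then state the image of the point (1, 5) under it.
rotation by 180° (or reflection through origin); image of (1, 5) is (-1, -5)

This matches the form [[cos θ, -sin θ], [sin θ, cos θ]] of a rotation matrix; reading off cos θ and sin θ gives the angle.
The matrix [[-1, 0], [0, -1]] represents: rotation by 180° (or reflection through origin).
Applying it to (1, 5): [-1·1 + 0·5, 0·1 + -1·5] = (-1, -5).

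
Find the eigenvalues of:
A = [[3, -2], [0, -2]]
λ = -2, 3

Solve det(A - λI) = 0. For a 2×2 matrix this is λ² - (trace)λ + det = 0.
trace(A) = 3 - 2 = 1.
det(A) = (3)*(-2) - (-2)*(0) = -6 - 0 = -6.
Characteristic equation: λ² - (1)λ + (-6) = 0.
Discriminant: (1)² - 4*(-6) = 1 + 24 = 25.
Roots: λ = (1 ± √25) / 2 = -2, 3.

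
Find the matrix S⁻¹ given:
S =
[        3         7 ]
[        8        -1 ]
det(S) = -59
S⁻¹ =
[     1/59      7/59 ]
[     8/59     -3/59 ]

For a 2×2 matrix S = [[a, b], [c, d]] with det(S) ≠ 0, S⁻¹ = (1/det(S)) * [[d, -b], [-c, a]].
det(S) = (3)*(-1) - (7)*(8) = -3 - 56 = -59.
S⁻¹ = (1/-59) * [[-1, -7], [-8, 3]].
Dividing each entry by -59 and reducing:
S⁻¹ =
[     1/59      7/59 ]
[     8/59     -3/59 ]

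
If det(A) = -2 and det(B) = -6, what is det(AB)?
12

Use the multiplicative property of determinants: det(AB) = det(A)*det(B).
det(AB) = (-2)*(-6) = 12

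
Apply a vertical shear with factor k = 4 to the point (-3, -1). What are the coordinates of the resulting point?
(-3, -13)

Shear matrix for vertical shear with factor k = 4:
[[1, 0], [4, 1]]
Result: (-3, -1) → (-3, -13)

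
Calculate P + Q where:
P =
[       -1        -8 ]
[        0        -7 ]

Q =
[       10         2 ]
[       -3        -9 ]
P + Q =
[        9        -6 ]
[       -3       -16 ]

Matrix addition is elementwise: (P+Q)[i][j] = P[i][j] + Q[i][j].
  (P+Q)[0][0] = (-1) + (10) = 9
  (P+Q)[0][1] = (-8) + (2) = -6
  (P+Q)[1][0] = (0) + (-3) = -3
  (P+Q)[1][1] = (-7) + (-9) = -16
P + Q =
[        9        -6 ]
[       -3       -16 ]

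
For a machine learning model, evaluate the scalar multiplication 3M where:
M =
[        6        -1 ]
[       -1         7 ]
3M =
[       18        -3 ]
[       -3        21 ]

Scalar multiplication is elementwise: (3M)[i][j] = 3 * M[i][j].
  (3M)[0][0] = 3 * (6) = 18
  (3M)[0][1] = 3 * (-1) = -3
  (3M)[1][0] = 3 * (-1) = -3
  (3M)[1][1] = 3 * (7) = 21
3M =
[       18        -3 ]
[       -3        21 ]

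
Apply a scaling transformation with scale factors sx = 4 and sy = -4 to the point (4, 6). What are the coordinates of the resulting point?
(16, -24)

Scaling matrix:
[[4, 0], [0, -4]]
Result: (4 × 4, 6 × -4) = (16, -24)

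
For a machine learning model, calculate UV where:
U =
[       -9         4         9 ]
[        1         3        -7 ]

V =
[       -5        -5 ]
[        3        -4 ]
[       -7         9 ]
UV =
[       -6       110 ]
[       53       -80 ]

Matrix multiplication: (UV)[i][j] = sum over k of U[i][k] * V[k][j].
  (UV)[0][0] = (-9)*(-5) + (4)*(3) + (9)*(-7) = -6
  (UV)[0][1] = (-9)*(-5) + (4)*(-4) + (9)*(9) = 110
  (UV)[1][0] = (1)*(-5) + (3)*(3) + (-7)*(-7) = 53
  (UV)[1][1] = (1)*(-5) + (3)*(-4) + (-7)*(9) = -80
UV =
[       -6       110 ]
[       53       -80 ]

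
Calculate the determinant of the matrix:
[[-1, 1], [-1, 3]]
-2

For a 2×2 matrix [[a, b], [c, d]], det = ad - bc
det = (-1)(3) - (1)(-1) = -3 - -1 = -2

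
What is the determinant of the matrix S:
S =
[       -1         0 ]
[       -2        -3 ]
det(S) = 3

For a 2×2 matrix [[a, b], [c, d]], det = a*d - b*c.
det(S) = (-1)*(-3) - (0)*(-2) = 3 - 0 = 3.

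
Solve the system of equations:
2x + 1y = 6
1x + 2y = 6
x = 2, y = 2

Use elimination (row reduction):
Equation 1: 2x + 1y = 6.
Equation 2: 1x + 2y = 6.
Multiply Eq1 by 1 and Eq2 by 2: 2x + 1y = 6;  2x + 4y = 12.
Subtract: (3)y = 6, so y = 2.
Back-substitute into Eq1: 2x + 1*(2) = 6, so x = 2.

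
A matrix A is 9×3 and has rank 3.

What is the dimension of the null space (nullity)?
0

The rank-nullity theorem for an m×n matrix states:
rank(A) + nullity(A) = n (the number of columns).
Here n = 3 and rank(A) = 3, so nullity(A) = 3 - 3 = 0.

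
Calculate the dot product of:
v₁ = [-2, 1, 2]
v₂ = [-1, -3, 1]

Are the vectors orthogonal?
1, No

The dot product is the sum of products of corresponding components.
v₁·v₂ = (-2)*(-1) + (1)*(-3) + (2)*(1) = 2 - 3 + 2 = 1.
Two vectors are orthogonal iff their dot product is 0; here the dot product is 1, so the vectors are not orthogonal.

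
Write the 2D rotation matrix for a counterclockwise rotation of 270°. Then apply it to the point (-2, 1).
R = [[0, 1], [-1, 0]]; R·(-2, 1) = (1, 2)

Rotation matrix formula: R(θ) = [[cos θ, -sin θ], [sin θ, cos θ]]
For θ = 270°:
cos(270°) = 0
sin(270°) = -1
R = [[0, 1], [-1, 0]]
Apply to (-2, 1): [0·-2 + (1)·1, -1·-2 + 0·1] = (1, 2)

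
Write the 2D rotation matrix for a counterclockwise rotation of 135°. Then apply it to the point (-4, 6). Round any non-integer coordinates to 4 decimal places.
R = [[-√2/2, -√2/2], [√2/2, -√2/2]]; R·(-4, 6) = (-1.4142, -7.0711)

Rotation matrix formula: R(θ) = [[cos θ, -sin θ], [sin θ, cos θ]]
For θ = 135°:
cos(135°) = -√2/2
sin(135°) = √2/2
R = [[-√2/2, -√2/2], [√2/2, -√2/2]]
Apply to (-4, 6): [-√2/2·-4 + (-√2/2)·6, √2/2·-4 + -√2/2·6] = (-1.4142, -7.0711)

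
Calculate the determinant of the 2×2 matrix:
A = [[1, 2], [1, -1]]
-3

For A = [[a, b], [c, d]], det(A) = a*d - b*c.
det(A) = (1)*(-1) - (2)*(1) = -1 - 2 = -3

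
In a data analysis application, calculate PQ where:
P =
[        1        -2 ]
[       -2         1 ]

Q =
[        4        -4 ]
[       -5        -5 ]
PQ =
[       14         6 ]
[      -13         3 ]

Matrix multiplication: (PQ)[i][j] = sum over k of P[i][k] * Q[k][j].
  (PQ)[0][0] = (1)*(4) + (-2)*(-5) = 14
  (PQ)[0][1] = (1)*(-4) + (-2)*(-5) = 6
  (PQ)[1][0] = (-2)*(4) + (1)*(-5) = -13
  (PQ)[1][1] = (-2)*(-4) + (1)*(-5) = 3
PQ =
[       14         6 ]
[      -13         3 ]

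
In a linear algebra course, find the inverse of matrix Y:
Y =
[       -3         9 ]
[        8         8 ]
det(Y) = -96
Y⁻¹ =
[    -1/12      3/32 ]
[     1/12      1/32 ]

For a 2×2 matrix Y = [[a, b], [c, d]] with det(Y) ≠ 0, Y⁻¹ = (1/det(Y)) * [[d, -b], [-c, a]].
det(Y) = (-3)*(8) - (9)*(8) = -24 - 72 = -96.
Y⁻¹ = (1/-96) * [[8, -9], [-8, -3]].
Dividing each entry by -96 and reducing:
Y⁻¹ =
[    -1/12      3/32 ]
[     1/12      1/32 ]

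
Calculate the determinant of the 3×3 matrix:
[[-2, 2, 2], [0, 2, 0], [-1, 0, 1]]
0

Expansion along first row:
det = -2·det([[2,0],[0,1]]) - 2·det([[0,0],[-1,1]]) + 2·det([[0,2],[-1,0]])
    = -2·(2·1 - 0·0) - 2·(0·1 - 0·-1) + 2·(0·0 - 2·-1)
    = -2·2 - 2·0 + 2·2
    = -4 + 0 + 4 = 0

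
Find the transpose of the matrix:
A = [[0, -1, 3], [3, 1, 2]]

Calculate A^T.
[[0, 3], [-1, 1], [3, 2]]

The transpose sends entry (i,j) to (j,i); rows become columns.
Row 0 of A: [0, -1, 3] -> column 0 of A^T.
Row 1 of A: [3, 1, 2] -> column 1 of A^T.
A^T = [[0, 3], [-1, 1], [3, 2]]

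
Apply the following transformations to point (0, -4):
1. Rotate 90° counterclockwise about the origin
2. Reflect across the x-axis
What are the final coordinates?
(4, 0)

Step 1: Rotate 90° → (4, 0)
Step 2: Reflect across the x-axis → (4, 0)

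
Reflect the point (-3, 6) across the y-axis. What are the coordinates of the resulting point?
(3, 6)

Reflection across y-axis: (-3, 6) → (3, 6)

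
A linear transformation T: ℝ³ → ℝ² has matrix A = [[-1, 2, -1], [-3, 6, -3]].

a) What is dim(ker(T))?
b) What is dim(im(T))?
dim(ker) = 2, dim(im) = 1

Observe that row 2 = 3 × row 1 (so the rows are linearly dependent).
Thus rank(A) = 1 (only one linearly independent row).
dim(im(T)) = rank(A) = 1.
By the rank-nullity theorem applied to T: ℝ³ → ℝ², rank(A) + nullity(A) = 3 (the domain dimension), so dim(ker(T)) = 3 - 1 = 2.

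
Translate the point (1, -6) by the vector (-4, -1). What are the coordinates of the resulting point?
(-3, -7)

Translation by (-4, -1):
x' = 1 + -4 = -3
y' = -6 + -1 = -7
Homogeneous matrix: [[1, 0, -4], [0, 1, -1], [0, 0, 1]]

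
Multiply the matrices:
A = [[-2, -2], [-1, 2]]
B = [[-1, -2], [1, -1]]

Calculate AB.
[[0, 6], [3, 0]]

Each entry (i,j) of AB = sum over k of A[i][k]*B[k][j].
(AB)[0][0] = (-2)*(-1) + (-2)*(1) = 0
(AB)[0][1] = (-2)*(-2) + (-2)*(-1) = 6
(AB)[1][0] = (-1)*(-1) + (2)*(1) = 3
(AB)[1][1] = (-1)*(-2) + (2)*(-1) = 0
AB = [[0, 6], [3, 0]]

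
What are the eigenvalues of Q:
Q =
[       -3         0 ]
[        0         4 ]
λ = -3, 4

Solve det(Q - λI) = 0. For a 2×2 matrix the characteristic equation is λ² - (trace)λ + det = 0.
trace(Q) = a + d = -3 + 4 = 1.
det(Q) = a*d - b*c = (-3)*(4) - (0)*(0) = -12 - 0 = -12.
Characteristic equation: λ² - (1)λ + (-12) = 0.
Discriminant = (1)² - 4*(-12) = 1 + 48 = 49.
λ = (1 ± √49) / 2 = (1 ± 7) / 2 = -3, 4.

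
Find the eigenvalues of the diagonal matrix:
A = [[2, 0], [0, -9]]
λ₁ = 2, λ₂ = -9

The characteristic polynomial of A is det(A - λI) = (2 - λ)(-9 - λ) = 0.
The roots are λ = 2 and λ = -9, so the eigenvalues are the diagonal entries.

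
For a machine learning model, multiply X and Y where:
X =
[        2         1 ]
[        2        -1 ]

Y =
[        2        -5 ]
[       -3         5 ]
XY =
[        1        -5 ]
[        7       -15 ]

Matrix multiplication: (XY)[i][j] = sum over k of X[i][k] * Y[k][j].
  (XY)[0][0] = (2)*(2) + (1)*(-3) = 1
  (XY)[0][1] = (2)*(-5) + (1)*(5) = -5
  (XY)[1][0] = (2)*(2) + (-1)*(-3) = 7
  (XY)[1][1] = (2)*(-5) + (-1)*(5) = -15
XY =
[        1        -5 ]
[        7       -15 ]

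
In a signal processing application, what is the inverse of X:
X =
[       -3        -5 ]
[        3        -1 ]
det(X) = 18
X⁻¹ =
[    -1/18      5/18 ]
[     -1/6      -1/6 ]

For a 2×2 matrix X = [[a, b], [c, d]] with det(X) ≠ 0, X⁻¹ = (1/det(X)) * [[d, -b], [-c, a]].
det(X) = (-3)*(-1) - (-5)*(3) = 3 + 15 = 18.
X⁻¹ = (1/18) * [[-1, 5], [-3, -3]].
Dividing each entry by 18 and reducing:
X⁻¹ =
[    -1/18      5/18 ]
[     -1/6      -1/6 ]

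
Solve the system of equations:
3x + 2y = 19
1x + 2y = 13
x = 3, y = 5

Use elimination (row reduction):
Equation 1: 3x + 2y = 19.
Equation 2: 1x + 2y = 13.
Multiply Eq1 by 1 and Eq2 by 3: 3x + 2y = 19;  3x + 6y = 39.
Subtract: (4)y = 20, so y = 5.
Back-substitute into Eq1: 3x + 2*(5) = 19, so x = 3.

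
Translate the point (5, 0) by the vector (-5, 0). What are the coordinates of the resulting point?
(0, 0)

Translation by (-5, 0):
x' = 5 + -5 = 0
y' = 0 + 0 = 0
Homogeneous matrix: [[1, 0, -5], [0, 1, 0], [0, 0, 1]]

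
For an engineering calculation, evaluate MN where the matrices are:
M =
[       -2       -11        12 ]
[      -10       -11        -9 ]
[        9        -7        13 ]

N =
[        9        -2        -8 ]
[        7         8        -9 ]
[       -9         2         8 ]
MN =
[     -203       -60       211 ]
[      -86       -86       107 ]
[      -85       -48        95 ]

Matrix multiplication: (MN)[i][j] = sum over k of M[i][k] * N[k][j].
  (MN)[0][0] = (-2)*(9) + (-11)*(7) + (12)*(-9) = -203
  (MN)[0][1] = (-2)*(-2) + (-11)*(8) + (12)*(2) = -60
  (MN)[0][2] = (-2)*(-8) + (-11)*(-9) + (12)*(8) = 211
  (MN)[1][0] = (-10)*(9) + (-11)*(7) + (-9)*(-9) = -86
  (MN)[1][1] = (-10)*(-2) + (-11)*(8) + (-9)*(2) = -86
  (MN)[1][2] = (-10)*(-8) + (-11)*(-9) + (-9)*(8) = 107
  (MN)[2][0] = (9)*(9) + (-7)*(7) + (13)*(-9) = -85
  (MN)[2][1] = (9)*(-2) + (-7)*(8) + (13)*(2) = -48
  (MN)[2][2] = (9)*(-8) + (-7)*(-9) + (13)*(8) = 95
MN =
[     -203       -60       211 ]
[      -86       -86       107 ]
[      -85       -48        95 ]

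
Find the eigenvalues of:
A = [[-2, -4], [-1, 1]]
λ = -3, 2

Solve det(A - λI) = 0. For a 2×2 matrix this is λ² - (trace)λ + det = 0.
trace(A) = -2 + 1 = -1.
det(A) = (-2)*(1) - (-4)*(-1) = -2 - 4 = -6.
Characteristic equation: λ² - (-1)λ + (-6) = 0.
Discriminant: (-1)² - 4*(-6) = 1 + 24 = 25.
Roots: λ = (-1 ± √25) / 2 = -3, 2.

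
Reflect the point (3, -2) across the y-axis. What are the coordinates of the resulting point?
(-3, -2)

Reflection across y-axis: (3, -2) → (-3, -2)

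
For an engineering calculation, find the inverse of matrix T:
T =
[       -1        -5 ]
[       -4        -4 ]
det(T) = -16
T⁻¹ =
[      1/4     -5/16 ]
[     -1/4      1/16 ]

For a 2×2 matrix T = [[a, b], [c, d]] with det(T) ≠ 0, T⁻¹ = (1/det(T)) * [[d, -b], [-c, a]].
det(T) = (-1)*(-4) - (-5)*(-4) = 4 - 20 = -16.
T⁻¹ = (1/-16) * [[-4, 5], [4, -1]].
Dividing each entry by -16 and reducing:
T⁻¹ =
[      1/4     -5/16 ]
[     -1/4      1/16 ]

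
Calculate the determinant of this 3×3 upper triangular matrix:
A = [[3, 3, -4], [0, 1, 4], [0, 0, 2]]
6

The determinant of a triangular matrix is the product of its diagonal entries (the off-diagonal entries above the diagonal do not affect it).
det(A) = (3) * (1) * (2) = 6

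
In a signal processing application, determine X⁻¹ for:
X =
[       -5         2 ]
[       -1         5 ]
det(X) = -23
X⁻¹ =
[    -5/23      2/23 ]
[    -1/23      5/23 ]

For a 2×2 matrix X = [[a, b], [c, d]] with det(X) ≠ 0, X⁻¹ = (1/det(X)) * [[d, -b], [-c, a]].
det(X) = (-5)*(5) - (2)*(-1) = -25 + 2 = -23.
X⁻¹ = (1/-23) * [[5, -2], [1, -5]].
Dividing each entry by -23 and reducing:
X⁻¹ =
[    -5/23      2/23 ]
[    -1/23      5/23 ]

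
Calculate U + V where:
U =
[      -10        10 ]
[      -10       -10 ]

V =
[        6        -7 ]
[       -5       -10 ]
U + V =
[       -4         3 ]
[      -15       -20 ]

Matrix addition is elementwise: (U+V)[i][j] = U[i][j] + V[i][j].
  (U+V)[0][0] = (-10) + (6) = -4
  (U+V)[0][1] = (10) + (-7) = 3
  (U+V)[1][0] = (-10) + (-5) = -15
  (U+V)[1][1] = (-10) + (-10) = -20
U + V =
[       -4         3 ]
[      -15       -20 ]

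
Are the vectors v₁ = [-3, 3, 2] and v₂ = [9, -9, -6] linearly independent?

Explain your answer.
No, linearly dependent (v₂ = -3·v₁)

Check whether there is a scalar k with v₂ = k·v₁.
Comparing components, k = -3 satisfies -3·[-3, 3, 2] = [9, -9, -6].
Since v₂ is a scalar multiple of v₁, the two vectors are linearly dependent.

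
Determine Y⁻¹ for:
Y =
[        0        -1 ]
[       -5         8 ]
det(Y) = -5
Y⁻¹ =
[     -8/5      -1/5 ]
[       -1         0 ]

For a 2×2 matrix Y = [[a, b], [c, d]] with det(Y) ≠ 0, Y⁻¹ = (1/det(Y)) * [[d, -b], [-c, a]].
det(Y) = (0)*(8) - (-1)*(-5) = 0 - 5 = -5.
Y⁻¹ = (1/-5) * [[8, 1], [5, 0]].
Dividing each entry by -5 and reducing:
Y⁻¹ =
[     -8/5      -1/5 ]
[       -1         0 ]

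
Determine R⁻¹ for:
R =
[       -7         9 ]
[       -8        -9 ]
det(R) = 135
R⁻¹ =
[    -1/15     -1/15 ]
[    8/135    -7/135 ]

For a 2×2 matrix R = [[a, b], [c, d]] with det(R) ≠ 0, R⁻¹ = (1/det(R)) * [[d, -b], [-c, a]].
det(R) = (-7)*(-9) - (9)*(-8) = 63 + 72 = 135.
R⁻¹ = (1/135) * [[-9, -9], [8, -7]].
Dividing each entry by 135 and reducing:
R⁻¹ =
[    -1/15     -1/15 ]
[    8/135    -7/135 ]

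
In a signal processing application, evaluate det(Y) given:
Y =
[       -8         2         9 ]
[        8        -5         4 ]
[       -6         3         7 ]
det(Y) = 162

Expand along row 0 (cofactor expansion): det(Y) = a*(e*i - f*h) - b*(d*i - f*g) + c*(d*h - e*g), where the 3×3 is [[a, b, c], [d, e, f], [g, h, i]].
Minor M_00 = (-5)*(7) - (4)*(3) = -35 - 12 = -47.
Minor M_01 = (8)*(7) - (4)*(-6) = 56 + 24 = 80.
Minor M_02 = (8)*(3) - (-5)*(-6) = 24 - 30 = -6.
det(Y) = (-8)*(-47) - (2)*(80) + (9)*(-6) = 376 - 160 - 54 = 162.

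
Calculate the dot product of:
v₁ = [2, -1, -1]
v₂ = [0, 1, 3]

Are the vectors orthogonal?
-4, No

The dot product is the sum of products of corresponding components.
v₁·v₂ = (2)*(0) + (-1)*(1) + (-1)*(3) = 0 - 1 - 3 = -4.
Two vectors are orthogonal iff their dot product is 0; here the dot product is -4, so the vectors are not orthogonal.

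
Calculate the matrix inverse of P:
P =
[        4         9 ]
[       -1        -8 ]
det(P) = -23
P⁻¹ =
[     8/23      9/23 ]
[    -1/23     -4/23 ]

For a 2×2 matrix P = [[a, b], [c, d]] with det(P) ≠ 0, P⁻¹ = (1/det(P)) * [[d, -b], [-c, a]].
det(P) = (4)*(-8) - (9)*(-1) = -32 + 9 = -23.
P⁻¹ = (1/-23) * [[-8, -9], [1, 4]].
Dividing each entry by -23 and reducing:
P⁻¹ =
[     8/23      9/23 ]
[    -1/23     -4/23 ]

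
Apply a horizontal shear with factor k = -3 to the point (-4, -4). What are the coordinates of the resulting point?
(8, -4)

Shear matrix for horizontal shear with factor k = -3:
[[1, -3], [0, 1]]
Result: (-4, -4) → (8, -4)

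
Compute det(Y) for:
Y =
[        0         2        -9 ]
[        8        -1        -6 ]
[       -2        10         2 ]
det(Y) = -710

Expand along row 0 (cofactor expansion): det(Y) = a*(e*i - f*h) - b*(d*i - f*g) + c*(d*h - e*g), where the 3×3 is [[a, b, c], [d, e, f], [g, h, i]].
Minor M_00 = (-1)*(2) - (-6)*(10) = -2 + 60 = 58.
Minor M_01 = (8)*(2) - (-6)*(-2) = 16 - 12 = 4.
Minor M_02 = (8)*(10) - (-1)*(-2) = 80 - 2 = 78.
det(Y) = (0)*(58) - (2)*(4) + (-9)*(78) = 0 - 8 - 702 = -710.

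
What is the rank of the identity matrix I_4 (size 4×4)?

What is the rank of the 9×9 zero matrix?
rank(I_4) = 4, rank(0) = 0

The identity I_4 has 4 columns that are the standard basis vectors e_1, …, e_4. These are linearly independent, so all 4 columns are pivots and rank(I_4) = 4.
The 9×9 zero matrix has every entry zero, so every row is the zero row and there are no pivots; rank(0) = 0.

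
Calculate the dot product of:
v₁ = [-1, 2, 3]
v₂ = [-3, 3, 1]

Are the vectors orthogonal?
12, No

The dot product is the sum of products of corresponding components.
v₁·v₂ = (-1)*(-3) + (2)*(3) + (3)*(1) = 3 + 6 + 3 = 12.
Two vectors are orthogonal iff their dot product is 0; here the dot product is 12, so the vectors are not orthogonal.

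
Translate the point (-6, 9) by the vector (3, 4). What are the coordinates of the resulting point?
(-3, 13)

Translation by (3, 4):
x' = -6 + 3 = -3
y' = 9 + 4 = 13
Homogeneous matrix: [[1, 0, 3], [0, 1, 4], [0, 0, 1]]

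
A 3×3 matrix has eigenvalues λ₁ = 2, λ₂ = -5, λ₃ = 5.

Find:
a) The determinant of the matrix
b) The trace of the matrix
det = -50, trace = 2

Two standard eigenvalue identities:
- det(A) equals the product of the eigenvalues (counted with multiplicity).
- trace(A) equals the sum of the eigenvalues.
det(A) = (2)*(-5)*(5) = -50.
trace(A) = 2 - 5 + 5 = 2.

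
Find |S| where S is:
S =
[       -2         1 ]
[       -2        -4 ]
det(S) = 10

For a 2×2 matrix [[a, b], [c, d]], det = a*d - b*c.
det(S) = (-2)*(-4) - (1)*(-2) = 8 + 2 = 10.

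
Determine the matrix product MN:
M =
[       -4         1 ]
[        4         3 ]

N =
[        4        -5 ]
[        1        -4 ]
MN =
[      -15        16 ]
[       19       -32 ]

Matrix multiplication: (MN)[i][j] = sum over k of M[i][k] * N[k][j].
  (MN)[0][0] = (-4)*(4) + (1)*(1) = -15
  (MN)[0][1] = (-4)*(-5) + (1)*(-4) = 16
  (MN)[1][0] = (4)*(4) + (3)*(1) = 19
  (MN)[1][1] = (4)*(-5) + (3)*(-4) = -32
MN =
[      -15        16 ]
[       19       -32 ]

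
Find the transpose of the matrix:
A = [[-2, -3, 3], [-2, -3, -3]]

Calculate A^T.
[[-2, -2], [-3, -3], [3, -3]]

The transpose sends entry (i,j) to (j,i); rows become columns.
Row 0 of A: [-2, -3, 3] -> column 0 of A^T.
Row 1 of A: [-2, -3, -3] -> column 1 of A^T.
A^T = [[-2, -2], [-3, -3], [3, -3]]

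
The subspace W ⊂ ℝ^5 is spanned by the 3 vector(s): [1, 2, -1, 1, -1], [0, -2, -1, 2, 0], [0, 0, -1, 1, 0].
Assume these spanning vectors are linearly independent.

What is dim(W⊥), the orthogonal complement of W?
dim(W⊥) = 2

For any subspace W of ℝ^n, dim(W) + dim(W⊥) = n (the whole-space dimension).
Here the given 3 vectors are linearly independent, so dim(W) = 3.
Thus dim(W⊥) = n - dim(W) = 5 - 3 = 2.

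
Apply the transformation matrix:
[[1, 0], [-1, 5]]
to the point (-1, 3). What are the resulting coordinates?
(-1, 16)

Matrix multiplication:
[[1, 0], [-1, 5]] × [-1, 3]ᵀ
= [1×-1 + 0×3, -1×-1 + 5×3]ᵀ
= [-1.0000, 16.0000]ᵀ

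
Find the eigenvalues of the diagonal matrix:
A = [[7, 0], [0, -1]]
λ₁ = 7, λ₂ = -1

The characteristic polynomial of A is det(A - λI) = (7 - λ)(-1 - λ) = 0.
The roots are λ = 7 and λ = -1, so the eigenvalues are the diagonal entries.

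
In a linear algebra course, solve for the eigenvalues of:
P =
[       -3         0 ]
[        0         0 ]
λ = -3, 0

Solve det(P - λI) = 0. For a 2×2 matrix the characteristic equation is λ² - (trace)λ + det = 0.
trace(P) = a + d = -3 + 0 = -3.
det(P) = a*d - b*c = (-3)*(0) - (0)*(0) = 0 - 0 = 0.
Characteristic equation: λ² - (-3)λ + (0) = 0.
Discriminant = (-3)² - 4*(0) = 9 - 0 = 9.
λ = (-3 ± √9) / 2 = (-3 ± 3) / 2 = -3, 0.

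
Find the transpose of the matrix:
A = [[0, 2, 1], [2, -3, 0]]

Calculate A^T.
[[0, 2], [2, -3], [1, 0]]

The transpose sends entry (i,j) to (j,i); rows become columns.
Row 0 of A: [0, 2, 1] -> column 0 of A^T.
Row 1 of A: [2, -3, 0] -> column 1 of A^T.
A^T = [[0, 2], [2, -3], [1, 0]]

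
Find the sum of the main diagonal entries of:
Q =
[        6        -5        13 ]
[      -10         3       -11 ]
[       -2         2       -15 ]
tr(Q) = 6 + 3 - 15 = -6

The trace of a square matrix is the sum of its diagonal entries.
Diagonal entries of Q: Q[0][0] = 6, Q[1][1] = 3, Q[2][2] = -15.
tr(Q) = 6 + 3 - 15 = -6.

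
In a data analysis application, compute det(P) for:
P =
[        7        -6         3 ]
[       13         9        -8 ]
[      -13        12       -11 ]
det(P) = -684

Expand along row 0 (cofactor expansion): det(P) = a*(e*i - f*h) - b*(d*i - f*g) + c*(d*h - e*g), where the 3×3 is [[a, b, c], [d, e, f], [g, h, i]].
Minor M_00 = (9)*(-11) - (-8)*(12) = -99 + 96 = -3.
Minor M_01 = (13)*(-11) - (-8)*(-13) = -143 - 104 = -247.
Minor M_02 = (13)*(12) - (9)*(-13) = 156 + 117 = 273.
det(P) = (7)*(-3) - (-6)*(-247) + (3)*(273) = -21 - 1482 + 819 = -684.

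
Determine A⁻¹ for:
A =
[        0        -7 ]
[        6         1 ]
det(A) = 42
A⁻¹ =
[     1/42       1/6 ]
[     -1/7         0 ]

For a 2×2 matrix A = [[a, b], [c, d]] with det(A) ≠ 0, A⁻¹ = (1/det(A)) * [[d, -b], [-c, a]].
det(A) = (0)*(1) - (-7)*(6) = 0 + 42 = 42.
A⁻¹ = (1/42) * [[1, 7], [-6, 0]].
Dividing each entry by 42 and reducing:
A⁻¹ =
[     1/42       1/6 ]
[     -1/7         0 ]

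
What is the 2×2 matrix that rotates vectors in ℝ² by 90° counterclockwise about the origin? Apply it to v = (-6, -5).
R = [[0, -1], [1, 0]]; R·v = (5, -6)

A counterclockwise rotation by angle θ in ℝ² has matrix R(θ) = [[cos θ, -sin θ], [sin θ, cos θ]].
For θ = 90°: cos θ = 0, sin θ = 1.
R(90°) = [[0, -1], [1, 0]].
R·v = [0·-6 + (-1)·-5, 1·-6 + 0·-5] = (5, -6).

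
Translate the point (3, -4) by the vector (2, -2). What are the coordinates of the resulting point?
(5, -6)

Translation by (2, -2):
x' = 3 + 2 = 5
y' = -4 + -2 = -6
Homogeneous matrix: [[1, 0, 2], [0, 1, -2], [0, 0, 1]]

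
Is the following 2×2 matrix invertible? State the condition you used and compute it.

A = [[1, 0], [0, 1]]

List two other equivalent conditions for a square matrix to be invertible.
Yes, invertible; det(A) = 1 ≠ 0. Equivalent conditions: rank(A) = 2; Ax = 0 has only the trivial solution; 0 is not an eigenvalue; the columns of A are linearly independent.

To check invertibility, compute det(A).
The given matrix is triangular, so det(A) equals the product of its diagonal entries = 1 ≠ 0.
Since det(A) ≠ 0, A is invertible.
Equivalent conditions for a square matrix A to be invertible:
- rank(A) = 2 (full rank).
- The homogeneous system Ax = 0 has only the trivial solution x = 0.
- 0 is not an eigenvalue of A.
- The columns (equivalently rows) of A are linearly independent.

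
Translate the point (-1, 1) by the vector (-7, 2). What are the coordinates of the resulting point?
(-8, 3)

Translation by (-7, 2):
x' = -1 + -7 = -8
y' = 1 + 2 = 3
Homogeneous matrix: [[1, 0, -7], [0, 1, 2], [0, 0, 1]]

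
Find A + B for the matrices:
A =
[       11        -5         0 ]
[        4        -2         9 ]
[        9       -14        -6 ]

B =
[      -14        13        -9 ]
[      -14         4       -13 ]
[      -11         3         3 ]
A + B =
[       -3         8        -9 ]
[      -10         2        -4 ]
[       -2       -11        -3 ]

Matrix addition is elementwise: (A+B)[i][j] = A[i][j] + B[i][j].
  (A+B)[0][0] = (11) + (-14) = -3
  (A+B)[0][1] = (-5) + (13) = 8
  (A+B)[0][2] = (0) + (-9) = -9
  (A+B)[1][0] = (4) + (-14) = -10
  (A+B)[1][1] = (-2) + (4) = 2
  (A+B)[1][2] = (9) + (-13) = -4
  (A+B)[2][0] = (9) + (-11) = -2
  (A+B)[2][1] = (-14) + (3) = -11
  (A+B)[2][2] = (-6) + (3) = -3
A + B =
[       -3         8        -9 ]
[      -10         2        -4 ]
[       -2       -11        -3 ]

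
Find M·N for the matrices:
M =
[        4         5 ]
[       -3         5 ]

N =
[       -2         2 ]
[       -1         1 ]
MN =
[      -13        13 ]
[        1        -1 ]

Matrix multiplication: (MN)[i][j] = sum over k of M[i][k] * N[k][j].
  (MN)[0][0] = (4)*(-2) + (5)*(-1) = -13
  (MN)[0][1] = (4)*(2) + (5)*(1) = 13
  (MN)[1][0] = (-3)*(-2) + (5)*(-1) = 1
  (MN)[1][1] = (-3)*(2) + (5)*(1) = -1
MN =
[      -13        13 ]
[        1        -1 ]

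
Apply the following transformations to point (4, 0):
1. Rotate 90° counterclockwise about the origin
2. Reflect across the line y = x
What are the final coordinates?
(4, 0)

Step 1: Rotate 90° → (0, 4)
Step 2: Reflect across the line y = x → (4, 0)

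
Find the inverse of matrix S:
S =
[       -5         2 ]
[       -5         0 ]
det(S) = 10
S⁻¹ =
[        0      -1/5 ]
[      1/2      -1/2 ]

For a 2×2 matrix S = [[a, b], [c, d]] with det(S) ≠ 0, S⁻¹ = (1/det(S)) * [[d, -b], [-c, a]].
det(S) = (-5)*(0) - (2)*(-5) = 0 + 10 = 10.
S⁻¹ = (1/10) * [[0, -2], [5, -5]].
Dividing each entry by 10 and reducing:
S⁻¹ =
[        0      -1/5 ]
[      1/2      -1/2 ]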